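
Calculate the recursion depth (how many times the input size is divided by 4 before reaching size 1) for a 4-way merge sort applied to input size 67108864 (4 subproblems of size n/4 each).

For divide and conquer with division factor 4:

Problem sizes at each level:
Level 0: 67108864
Level 1: 16777216
Level 2: 4194304
Level 3: 1048576
Level 4: 262144
Level 5: 65536
Level 6: 16384
Level 7: 4096
Level 8: 1024
Level 9: 256
Level 10: 64
Level 11: 16
Level 12: 4
Level 13: 1

The root is level 0 and the size-1 base case is level 13 (the tree spans levels 0 through 13, i.e. 14 levels counting the root), so the depth is the number of divisions: log_4(67108864) = 13

The recursion tree depth is log_4(67108864) = 13. At each level, the problem size is divided by 4, so it takes 13 divisions to reduce to a base case of size 1. The algorithm makes 4 recursive calls at each level.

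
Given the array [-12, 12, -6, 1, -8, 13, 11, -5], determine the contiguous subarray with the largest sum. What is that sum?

Using Kadane's algorithm on [-12, 12, -6, 1, -8, 13, 11, -5]:

Scanning through the array:
Position 1 (value 12): max_ending_here = 12, max_so_far = 12
Position 2 (value -6): max_ending_here = 6, max_so_far = 12
Position 3 (value 1): max_ending_here = 7, max_so_far = 12
Position 4 (value -8): max_ending_here = -1, max_so_far = 12
Position 5 (value 13): max_ending_here = 13, max_so_far = 13
Position 6 (value 11): max_ending_here = 24, max_so_far = 24
Position 7 (value -5): max_ending_here = 19, max_so_far = 24

Maximum subarray: [13, 11]
Maximum sum: 24

The maximum subarray is [13, 11] with sum 24. This subarray runs from index 5 to index 6.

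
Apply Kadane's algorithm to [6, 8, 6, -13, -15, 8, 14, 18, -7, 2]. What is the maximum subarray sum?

Using Kadane's algorithm on [6, 8, 6, -13, -15, 8, 14, 18, -7, 2]:

Scanning through the array:
Position 1 (value 8): max_ending_here = 14, max_so_far = 14
Position 2 (value 6): max_ending_here = 20, max_so_far = 20
Position 3 (value -13): max_ending_here = 7, max_so_far = 20
Position 4 (value -15): max_ending_here = -8, max_so_far = 20
Position 5 (value 8): max_ending_here = 8, max_so_far = 20
Position 6 (value 14): max_ending_here = 22, max_so_far = 22
Position 7 (value 18): max_ending_here = 40, max_so_far = 40
Position 8 (value -7): max_ending_here = 33, max_so_far = 40
Position 9 (value 2): max_ending_here = 35, max_so_far = 40

Maximum subarray: [8, 14, 18]
Maximum sum: 40

The maximum subarray is [8, 14, 18] with sum 40. This subarray runs from index 5 to index 7.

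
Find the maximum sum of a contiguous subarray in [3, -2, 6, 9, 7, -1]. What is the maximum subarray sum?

Using Kadane's algorithm on [3, -2, 6, 9, 7, -1]:

Scanning through the array:
Position 1 (value -2): max_ending_here = 1, max_so_far = 3
Position 2 (value 6): max_ending_here = 7, max_so_far = 7
Position 3 (value 9): max_ending_here = 16, max_so_far = 16
Position 4 (value 7): max_ending_here = 23, max_so_far = 23
Position 5 (value -1): max_ending_here = 22, max_so_far = 23

Maximum subarray: [3, -2, 6, 9, 7]
Maximum sum: 23

The maximum subarray is [3, -2, 6, 9, 7] with sum 23. This subarray runs from index 0 to index 4.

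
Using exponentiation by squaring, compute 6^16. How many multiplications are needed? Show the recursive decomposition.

Computing 6^16 by squaring (build up from 6^1; each line after the first costs one multiplication):

6^1 = 6
6^2 = (6^1)^2 = 6^2 = 36
6^4 = (6^2)^2 = 36^2 = 1296
6^8 = (6^4)^2 = 1296^2 = 1679616
6^16 = (6^8)^2 = 1679616^2 = 2821109907456

Result: 2821109907456
Multiplications needed: 4 (4 lines after 6^1)

6^16 = 2821109907456. Using exponentiation by squaring, this requires 4 multiplications. The key idea: if the exponent is even, square the half-power; if odd, multiply by the base once.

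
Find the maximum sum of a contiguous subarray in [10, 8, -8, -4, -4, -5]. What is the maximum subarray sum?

Using Kadane's algorithm on [10, 8, -8, -4, -4, -5]:

Scanning through the array:
Position 1 (value 8): max_ending_here = 18, max_so_far = 18
Position 2 (value -8): max_ending_here = 10, max_so_far = 18
Position 3 (value -4): max_ending_here = 6, max_so_far = 18
Position 4 (value -4): max_ending_here = 2, max_so_far = 18
Position 5 (value -5): max_ending_here = -3, max_so_far = 18

Maximum subarray: [10, 8]
Maximum sum: 18

The maximum subarray is [10, 8] with sum 18. This subarray runs from index 0 to index 1.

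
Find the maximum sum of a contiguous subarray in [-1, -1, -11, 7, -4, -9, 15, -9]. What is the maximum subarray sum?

Using Kadane's algorithm on [-1, -1, -11, 7, -4, -9, 15, -9]:

Scanning through the array:
Position 1 (value -1): max_ending_here = -1, max_so_far = -1
Position 2 (value -11): max_ending_here = -11, max_so_far = -1
Position 3 (value 7): max_ending_here = 7, max_so_far = 7
Position 4 (value -4): max_ending_here = 3, max_so_far = 7
Position 5 (value -9): max_ending_here = -6, max_so_far = 7
Position 6 (value 15): max_ending_here = 15, max_so_far = 15
Position 7 (value -9): max_ending_here = 6, max_so_far = 15

Maximum subarray: [15]
Maximum sum: 15

The maximum subarray is [15] with sum 15. This subarray runs from index 6 to index 6.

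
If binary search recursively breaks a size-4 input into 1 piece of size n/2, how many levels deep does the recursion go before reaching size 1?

For divide and conquer with division factor 2:

Problem sizes at each level:
Level 0: 4
Level 1: 2
Level 2: 1

The root is level 0 and the size-1 base case is level 2 (the tree spans levels 0 through 2, i.e. 3 levels counting the root), so the depth is the number of divisions: log_2(4) = 2

The recursion tree depth is log_2(4) = 2. At each level, the problem size is divided by 2, so it takes 2 divisions to reduce to a base case of size 1. The algorithm makes 1 recursive call at each level.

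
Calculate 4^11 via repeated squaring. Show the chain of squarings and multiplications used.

Computing 4^11 by squaring (build up from 4^1; each line after the first costs one multiplication):

4^1 = 4
4^2 = (4^1)^2 = 4^2 = 16
4^4 = (4^2)^2 = 16^2 = 256
4^5 = 4 * 4^4 = 4 * 256 = 1024
4^10 = (4^5)^2 = 1024^2 = 1048576
4^11 = 4 * 4^10 = 4 * 1048576 = 4194304

Result: 4194304
Multiplications needed: 5 (5 lines after 4^1)

4^11 = 4194304. Using exponentiation by squaring, this requires 5 multiplications. The key idea: if the exponent is even, square the half-power; if odd, multiply by the base once.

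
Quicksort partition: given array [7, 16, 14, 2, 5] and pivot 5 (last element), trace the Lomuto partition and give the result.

Lomuto partition with pivot = 5:

Initial array: [7, 16, 14, 2, 5]

arr[0]=7 > 5: no swap
arr[1]=16 > 5: no swap
arr[2]=14 > 5: no swap
arr[3]=2 <= 5: swap with position 0, array becomes [2, 16, 14, 7, 5]

Place pivot at position 1: [2, 5, 14, 7, 16]
Pivot position: 1

After partitioning with pivot 5, the array becomes [2, 5, 14, 7, 16]. The pivot is placed at index 1. All elements to the left of the pivot are <= 5, and all elements to the right are > 5.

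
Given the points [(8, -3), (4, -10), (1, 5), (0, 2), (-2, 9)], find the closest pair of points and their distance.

Computing all pairwise distances among 5 points:

d((8, -3), (4, -10)) = 8.0623
d((8, -3), (1, 5)) = 10.6301
d((8, -3), (0, 2)) = 9.434
d((8, -3), (-2, 9)) = 15.6205
d((4, -10), (1, 5)) = 15.2971
d((4, -10), (0, 2)) = 12.6491
d((4, -10), (-2, 9)) = 19.9249
d((1, 5), (0, 2)) = 3.1623 <-- minimum
d((1, 5), (-2, 9)) = 5.0
d((0, 2), (-2, 9)) = 7.2801

Closest pair: (1, 5) and (0, 2) with distance 3.1623

The closest pair is (1, 5) and (0, 2) with Euclidean distance 3.1623. For 5 points, brute-force pairwise comparison is shown above. For large n, the divide-and-conquer algorithm (sort by x, recurse on halves, check the dividing strip) achieves O(n log n).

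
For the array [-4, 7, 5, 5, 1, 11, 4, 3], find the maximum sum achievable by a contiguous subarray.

Using Kadane's algorithm on [-4, 7, 5, 5, 1, 11, 4, 3]:

Scanning through the array:
Position 1 (value 7): max_ending_here = 7, max_so_far = 7
Position 2 (value 5): max_ending_here = 12, max_so_far = 12
Position 3 (value 5): max_ending_here = 17, max_so_far = 17
Position 4 (value 1): max_ending_here = 18, max_so_far = 18
Position 5 (value 11): max_ending_here = 29, max_so_far = 29
Position 6 (value 4): max_ending_here = 33, max_so_far = 33
Position 7 (value 3): max_ending_here = 36, max_so_far = 36

Maximum subarray: [7, 5, 5, 1, 11, 4, 3]
Maximum sum: 36

The maximum subarray is [7, 5, 5, 1, 11, 4, 3] with sum 36. This subarray runs from index 1 to index 7.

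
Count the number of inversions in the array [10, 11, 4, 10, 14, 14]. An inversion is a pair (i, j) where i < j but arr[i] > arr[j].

Finding inversions in [10, 11, 4, 10, 14, 14]:

(0, 2): arr[0]=10 > arr[2]=4
(1, 2): arr[1]=11 > arr[2]=4
(1, 3): arr[1]=11 > arr[3]=10

Total inversions: 3

The array has 3 inversion(s): (0,2), (1,2), (1,3). Each pair (i,j) satisfies i < j and arr[i] > arr[j].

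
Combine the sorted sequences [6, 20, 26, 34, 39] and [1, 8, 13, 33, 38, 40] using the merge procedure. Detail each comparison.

Merging process:

Compare 6 vs 1: take 1 from right. Merged: [1]
Compare 6 vs 8: take 6 from left. Merged: [1, 6]
Compare 20 vs 8: take 8 from right. Merged: [1, 6, 8]
Compare 20 vs 13: take 13 from right. Merged: [1, 6, 8, 13]
Compare 20 vs 33: take 20 from left. Merged: [1, 6, 8, 13, 20]
Compare 26 vs 33: take 26 from left. Merged: [1, 6, 8, 13, 20, 26]
Compare 34 vs 33: take 33 from right. Merged: [1, 6, 8, 13, 20, 26, 33]
Compare 34 vs 38: take 34 from left. Merged: [1, 6, 8, 13, 20, 26, 33, 34]
Compare 39 vs 38: take 38 from right. Merged: [1, 6, 8, 13, 20, 26, 33, 34, 38]
Compare 39 vs 40: take 39 from left. Merged: [1, 6, 8, 13, 20, 26, 33, 34, 38, 39]
Append remaining from right: [40]. Merged: [1, 6, 8, 13, 20, 26, 33, 34, 38, 39, 40]

Final merged array: [1, 6, 8, 13, 20, 26, 33, 34, 38, 39, 40]
Total comparisons: 10

The merged array is [1, 6, 8, 13, 20, 26, 33, 34, 38, 39, 40], requiring 10 comparisons. The merge step runs in O(n) time where n is the total number of elements.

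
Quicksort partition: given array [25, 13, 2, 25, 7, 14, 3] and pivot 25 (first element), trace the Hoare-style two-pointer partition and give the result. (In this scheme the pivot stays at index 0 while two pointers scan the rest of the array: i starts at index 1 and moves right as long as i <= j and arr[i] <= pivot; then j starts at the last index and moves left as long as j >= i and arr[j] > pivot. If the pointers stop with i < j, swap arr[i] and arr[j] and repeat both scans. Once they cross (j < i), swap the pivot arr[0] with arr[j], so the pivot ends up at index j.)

Hoare-style two-pointer partition with pivot = 25:

Initial array: [25, 13, 2, 25, 7, 14, 3]

Pointers start at i = 1, j = 6.
i ends at 7, j ends at 6: the pointers have crossed (j < i), so scanning stops.

Swap pivot arr[0] with arr[6] to place pivot at position 6: [3, 13, 2, 25, 7, 14, 25]
Pivot position: 6

After partitioning with pivot 25, the array becomes [3, 13, 2, 25, 7, 14, 25]. The pivot is placed at index 6. All elements to the left of the pivot are <= 25, and all elements to the right are > 25.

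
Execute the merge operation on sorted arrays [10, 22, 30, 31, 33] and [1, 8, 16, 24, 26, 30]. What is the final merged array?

Merging process:

Compare 10 vs 1: take 1 from right. Merged: [1]
Compare 10 vs 8: take 8 from right. Merged: [1, 8]
Compare 10 vs 16: take 10 from left. Merged: [1, 8, 10]
Compare 22 vs 16: take 16 from right. Merged: [1, 8, 10, 16]
Compare 22 vs 24: take 22 from left. Merged: [1, 8, 10, 16, 22]
Compare 30 vs 24: take 24 from right. Merged: [1, 8, 10, 16, 22, 24]
Compare 30 vs 26: take 26 from right. Merged: [1, 8, 10, 16, 22, 24, 26]
Compare 30 vs 30: take 30 from left. Merged: [1, 8, 10, 16, 22, 24, 26, 30]
Compare 31 vs 30: take 30 from right. Merged: [1, 8, 10, 16, 22, 24, 26, 30, 30]
Append remaining from left: [31, 33]. Merged: [1, 8, 10, 16, 22, 24, 26, 30, 30, 31, 33]

Final merged array: [1, 8, 10, 16, 22, 24, 26, 30, 30, 31, 33]
Total comparisons: 9

The merged array is [1, 8, 10, 16, 22, 24, 26, 30, 30, 31, 33], requiring 9 comparisons. The merge step runs in O(n) time where n is the total number of elements.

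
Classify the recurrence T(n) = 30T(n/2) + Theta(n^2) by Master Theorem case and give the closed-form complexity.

Master Theorem for T(n) = 30T(n/2) + O(n^2):

a = 30, b = 2, c = 2
log_b(a) = log_2(30) = 4.9069

Case 1: c = 2 < log_2(30) = 4.9069
T(n) = O(n^(log_2 30))

For T(n) = 30T(n/2) + O(n^2): log_2(30) = 4.9069. This is Case 1 of the Master Theorem (c < log_b(a), work dominated by leaves), giving O(n^(log_2 30)).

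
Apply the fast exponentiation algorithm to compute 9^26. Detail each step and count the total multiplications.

Computing 9^26 by squaring (build up from 9^1; each line after the first costs one multiplication):

9^1 = 9
9^2 = (9^1)^2 = 9^2 = 81
9^3 = 9 * 9^2 = 9 * 81 = 729
9^6 = (9^3)^2 = 729^2 = 531441
9^12 = (9^6)^2 = 531441^2 = 282429536481
9^13 = 9 * 9^12 = 9 * 282429536481 = 2541865828329
9^26 = (9^13)^2 = 2541865828329^2 = 6461081889226673298932241

Result: 6461081889226673298932241
Multiplications needed: 6 (6 lines after 9^1)

9^26 = 6461081889226673298932241. Using exponentiation by squaring, this requires 6 multiplications. The key idea: if the exponent is even, square the half-power; if odd, multiply by the base once.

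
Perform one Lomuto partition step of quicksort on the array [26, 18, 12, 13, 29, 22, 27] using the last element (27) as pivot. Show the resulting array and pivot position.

Lomuto partition with pivot = 27:

Initial array: [26, 18, 12, 13, 29, 22, 27]

arr[0]=26 <= 27: swap with position 0, array becomes [26, 18, 12, 13, 29, 22, 27]
arr[1]=18 <= 27: swap with position 1, array becomes [26, 18, 12, 13, 29, 22, 27]
arr[2]=12 <= 27: swap with position 2, array becomes [26, 18, 12, 13, 29, 22, 27]
arr[3]=13 <= 27: swap with position 3, array becomes [26, 18, 12, 13, 29, 22, 27]
arr[4]=29 > 27: no swap
arr[5]=22 <= 27: swap with position 4, array becomes [26, 18, 12, 13, 22, 29, 27]

Place pivot at position 5: [26, 18, 12, 13, 22, 27, 29]
Pivot position: 5

After partitioning with pivot 27, the array becomes [26, 18, 12, 13, 22, 27, 29]. The pivot is placed at index 5. All elements to the left of the pivot are <= 27, and all elements to the right are > 27.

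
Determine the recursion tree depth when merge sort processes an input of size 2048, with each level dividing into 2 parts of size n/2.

For divide and conquer with division factor 2:

Problem sizes at each level:
Level 0: 2048
Level 1: 1024
Level 2: 512
Level 3: 256
Level 4: 128
Level 5: 64
Level 6: 32
Level 7: 16
Level 8: 8
Level 9: 4
Level 10: 2
Level 11: 1

The root is level 0 and the size-1 base case is level 11 (the tree spans levels 0 through 11, i.e. 12 levels counting the root), so the depth is the number of divisions: log_2(2048) = 11

The recursion tree depth is log_2(2048) = 11. At each level, the problem size is divided by 2, so it takes 11 divisions to reduce to a base case of size 1. The algorithm makes 2 recursive calls at each level.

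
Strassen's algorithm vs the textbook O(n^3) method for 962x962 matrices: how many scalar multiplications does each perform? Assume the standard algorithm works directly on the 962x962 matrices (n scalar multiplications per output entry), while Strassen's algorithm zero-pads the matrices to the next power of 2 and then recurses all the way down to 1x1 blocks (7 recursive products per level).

Matrix multiplication for 962x962 matrices:

Strassen's algorithm requires power-of-2 dimensions. Pad 962x962 to 1024x1024 (next power of 2).

Standard algorithm: 962^3 = 890277128 multiplications
Strassen's algorithm: 7^(log2(1024)) = 7^10 = 282475249 multiplications
Savings: 890277128 - 282475249 = 607801879 multiplications

Standard: 890277128 multiplications (962^3). Strassen: 282475249 multiplications (7^10, after padding to 1024x1024). Strassen reduces 8 recursive multiplications to 7 at each level.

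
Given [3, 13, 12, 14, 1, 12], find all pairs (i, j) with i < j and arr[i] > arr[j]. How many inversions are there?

Finding inversions in [3, 13, 12, 14, 1, 12]:

(0, 4): arr[0]=3 > arr[4]=1
(1, 2): arr[1]=13 > arr[2]=12
(1, 4): arr[1]=13 > arr[4]=1
(1, 5): arr[1]=13 > arr[5]=12
(2, 4): arr[2]=12 > arr[4]=1
(3, 4): arr[3]=14 > arr[4]=1
(3, 5): arr[3]=14 > arr[5]=12

Total inversions: 7

The array has 7 inversion(s): (0,4), (1,2), (1,4), (1,5), (2,4), (3,4), (3,5). Each pair (i,j) satisfies i < j and arr[i] > arr[j].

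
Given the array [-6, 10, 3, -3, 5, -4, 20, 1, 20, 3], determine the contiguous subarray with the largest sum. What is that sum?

Using Kadane's algorithm on [-6, 10, 3, -3, 5, -4, 20, 1, 20, 3]:

Scanning through the array:
Position 1 (value 10): max_ending_here = 10, max_so_far = 10
Position 2 (value 3): max_ending_here = 13, max_so_far = 13
Position 3 (value -3): max_ending_here = 10, max_so_far = 13
Position 4 (value 5): max_ending_here = 15, max_so_far = 15
Position 5 (value -4): max_ending_here = 11, max_so_far = 15
Position 6 (value 20): max_ending_here = 31, max_so_far = 31
Position 7 (value 1): max_ending_here = 32, max_so_far = 32
Position 8 (value 20): max_ending_here = 52, max_so_far = 52
Position 9 (value 3): max_ending_here = 55, max_so_far = 55

Maximum subarray: [10, 3, -3, 5, -4, 20, 1, 20, 3]
Maximum sum: 55

The maximum subarray is [10, 3, -3, 5, -4, 20, 1, 20, 3] with sum 55. This subarray runs from index 1 to index 9.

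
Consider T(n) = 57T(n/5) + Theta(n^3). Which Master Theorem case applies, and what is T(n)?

Master Theorem for T(n) = 57T(n/5) + O(n^3):

a = 57, b = 5, c = 3
log_b(a) = log_5(57) = 2.5121

Case 3: c = 3 > log_5(57) = 2.5121
T(n) = O(n^3) = O(n^3)

For T(n) = 57T(n/5) + O(n^3): log_5(57) = 2.5121. This is Case 3 of the Master Theorem (c > log_b(a), work dominated by root), giving O(n^3).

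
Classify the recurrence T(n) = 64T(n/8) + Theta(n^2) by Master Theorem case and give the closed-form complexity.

Master Theorem for T(n) = 64T(n/8) + O(n^2):

a = 64, b = 8, c = 2
log_b(a) = log_8(64) = 2.0000

Case 2: c = 2 = log_8(64) = 2.0000
T(n) = O(n^2 log n) = O(n^2 log n)

For T(n) = 64T(n/8) + O(n^2): log_8(64) = 2.0000. This is Case 2 of the Master Theorem (c = log_b(a), equal work at all levels), giving O(n^2 log n).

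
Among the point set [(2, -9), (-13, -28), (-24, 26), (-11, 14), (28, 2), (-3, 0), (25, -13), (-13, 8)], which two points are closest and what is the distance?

Computing all pairwise distances among 8 points:

d((2, -9), (-13, -28)) = 24.2074
d((2, -9), (-24, 26)) = 43.6005
d((2, -9), (-11, 14)) = 26.4197
d((2, -9), (28, 2)) = 28.2312
d((2, -9), (-3, 0)) = 10.2956
d((2, -9), (25, -13)) = 23.3452
d((2, -9), (-13, 8)) = 22.6716
d((-13, -28), (-24, 26)) = 55.109
d((-13, -28), (-11, 14)) = 42.0476
d((-13, -28), (28, 2)) = 50.8035
d((-13, -28), (-3, 0)) = 29.7321
d((-13, -28), (25, -13)) = 40.8534
d((-13, -28), (-13, 8)) = 36.0
d((-24, 26), (-11, 14)) = 17.6918
d((-24, 26), (28, 2)) = 57.2713
d((-24, 26), (-3, 0)) = 33.4215
d((-24, 26), (25, -13)) = 62.6259
d((-24, 26), (-13, 8)) = 21.095
d((-11, 14), (28, 2)) = 40.8044
d((-11, 14), (-3, 0)) = 16.1245
d((-11, 14), (25, -13)) = 45.0
d((-11, 14), (-13, 8)) = 6.3246 <-- minimum
d((28, 2), (-3, 0)) = 31.0644
d((28, 2), (25, -13)) = 15.2971
d((28, 2), (-13, 8)) = 41.4367
d((-3, 0), (25, -13)) = 30.8707
d((-3, 0), (-13, 8)) = 12.8062
d((25, -13), (-13, 8)) = 43.4166

Closest pair: (-11, 14) and (-13, 8) with distance 6.3246

The closest pair is (-11, 14) and (-13, 8) with Euclidean distance 6.3246. For 8 points, brute-force pairwise comparison is shown above. For large n, the divide-and-conquer algorithm (sort by x, recurse on halves, check the dividing strip) achieves O(n log n).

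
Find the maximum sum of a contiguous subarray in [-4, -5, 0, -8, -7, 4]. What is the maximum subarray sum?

Using Kadane's algorithm on [-4, -5, 0, -8, -7, 4]:

Scanning through the array:
Position 1 (value -5): max_ending_here = -5, max_so_far = -4
Position 2 (value 0): max_ending_here = 0, max_so_far = 0
Position 3 (value -8): max_ending_here = -8, max_so_far = 0
Position 4 (value -7): max_ending_here = -7, max_so_far = 0
Position 5 (value 4): max_ending_here = 4, max_so_far = 4

Maximum subarray: [4]
Maximum sum: 4

The maximum subarray is [4] with sum 4. This subarray runs from index 5 to index 5.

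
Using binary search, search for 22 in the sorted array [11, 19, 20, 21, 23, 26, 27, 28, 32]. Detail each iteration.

Binary search for 22 in [11, 19, 20, 21, 23, 26, 27, 28, 32]:

lo=0, hi=8, mid=4, arr[mid]=23 -> 23 > 22, search left half
lo=0, hi=3, mid=1, arr[mid]=19 -> 19 < 22, search right half
lo=2, hi=3, mid=2, arr[mid]=20 -> 20 < 22, search right half
lo=3, hi=3, mid=3, arr[mid]=21 -> 21 < 22, search right half
lo=4 > hi=3, target 22 not found

Binary search determines that 22 is not in the array after 4 comparisons. The search space was exhausted without finding the target.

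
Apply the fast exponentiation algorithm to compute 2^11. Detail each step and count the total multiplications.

Computing 2^11 by squaring (build up from 2^1; each line after the first costs one multiplication):

2^1 = 2
2^2 = (2^1)^2 = 2^2 = 4
2^4 = (2^2)^2 = 4^2 = 16
2^5 = 2 * 2^4 = 2 * 16 = 32
2^10 = (2^5)^2 = 32^2 = 1024
2^11 = 2 * 2^10 = 2 * 1024 = 2048

Result: 2048
Multiplications needed: 5 (5 lines after 2^1)

2^11 = 2048. Using exponentiation by squaring, this requires 5 multiplications. The key idea: if the exponent is even, square the half-power; if odd, multiply by the base once.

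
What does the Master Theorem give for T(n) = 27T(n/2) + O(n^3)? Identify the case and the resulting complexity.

Master Theorem for T(n) = 27T(n/2) + O(n^3):

a = 27, b = 2, c = 3
log_b(a) = log_2(27) = 4.7549

Case 1: c = 3 < log_2(27) = 4.7549
T(n) = O(n^(log_2 27))

For T(n) = 27T(n/2) + O(n^3): log_2(27) = 4.7549. This is Case 1 of the Master Theorem (c < log_b(a), work dominated by leaves), giving O(n^(log_2 27)).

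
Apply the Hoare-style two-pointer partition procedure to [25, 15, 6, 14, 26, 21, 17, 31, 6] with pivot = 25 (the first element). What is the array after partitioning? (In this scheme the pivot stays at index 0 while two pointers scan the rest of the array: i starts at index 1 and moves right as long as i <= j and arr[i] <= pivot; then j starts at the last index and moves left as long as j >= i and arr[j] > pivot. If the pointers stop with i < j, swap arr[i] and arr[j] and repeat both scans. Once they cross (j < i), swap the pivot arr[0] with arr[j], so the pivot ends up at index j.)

Hoare-style two-pointer partition with pivot = 25:

Initial array: [25, 15, 6, 14, 26, 21, 17, 31, 6]

Pointers start at i = 1, j = 8.
i stops at index 4 (arr[4]=26 > 25), j stops at index 8 (arr[8]=6 <= 25): swap arr[4] and arr[8], array becomes [25, 15, 6, 14, 6, 21, 17, 31, 26]
i ends at 7, j ends at 6: the pointers have crossed (j < i), so scanning stops.

Swap pivot arr[0] with arr[6] to place pivot at position 6: [17, 15, 6, 14, 6, 21, 25, 31, 26]
Pivot position: 6

After partitioning with pivot 25, the array becomes [17, 15, 6, 14, 6, 21, 25, 31, 26]. The pivot is placed at index 6. All elements to the left of the pivot are <= 25, and all elements to the right are > 25.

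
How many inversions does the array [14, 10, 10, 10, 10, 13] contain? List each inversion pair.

Finding inversions in [14, 10, 10, 10, 10, 13]:

(0, 1): arr[0]=14 > arr[1]=10
(0, 2): arr[0]=14 > arr[2]=10
(0, 3): arr[0]=14 > arr[3]=10
(0, 4): arr[0]=14 > arr[4]=10
(0, 5): arr[0]=14 > arr[5]=13

Total inversions: 5

The array has 5 inversion(s): (0,1), (0,2), (0,3), (0,4), (0,5). Each pair (i,j) satisfies i < j and arr[i] > arr[j].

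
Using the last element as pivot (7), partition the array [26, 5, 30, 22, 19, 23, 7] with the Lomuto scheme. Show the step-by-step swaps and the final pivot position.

Lomuto partition with pivot = 7:

Initial array: [26, 5, 30, 22, 19, 23, 7]

arr[0]=26 > 7: no swap
arr[1]=5 <= 7: swap with position 0, array becomes [5, 26, 30, 22, 19, 23, 7]
arr[2]=30 > 7: no swap
arr[3]=22 > 7: no swap
arr[4]=19 > 7: no swap
arr[5]=23 > 7: no swap

Place pivot at position 1: [5, 7, 30, 22, 19, 23, 26]
Pivot position: 1

After partitioning with pivot 7, the array becomes [5, 7, 30, 22, 19, 23, 26]. The pivot is placed at index 1. All elements to the left of the pivot are <= 7, and all elements to the right are > 7.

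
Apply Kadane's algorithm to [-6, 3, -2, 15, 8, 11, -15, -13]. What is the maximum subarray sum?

Using Kadane's algorithm on [-6, 3, -2, 15, 8, 11, -15, -13]:

Scanning through the array:
Position 1 (value 3): max_ending_here = 3, max_so_far = 3
Position 2 (value -2): max_ending_here = 1, max_so_far = 3
Position 3 (value 15): max_ending_here = 16, max_so_far = 16
Position 4 (value 8): max_ending_here = 24, max_so_far = 24
Position 5 (value 11): max_ending_here = 35, max_so_far = 35
Position 6 (value -15): max_ending_here = 20, max_so_far = 35
Position 7 (value -13): max_ending_here = 7, max_so_far = 35

Maximum subarray: [3, -2, 15, 8, 11]
Maximum sum: 35

The maximum subarray is [3, -2, 15, 8, 11] with sum 35. This subarray runs from index 1 to index 5.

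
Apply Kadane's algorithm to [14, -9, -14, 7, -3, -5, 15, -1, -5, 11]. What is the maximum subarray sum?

Using Kadane's algorithm on [14, -9, -14, 7, -3, -5, 15, -1, -5, 11]:

Scanning through the array:
Position 1 (value -9): max_ending_here = 5, max_so_far = 14
Position 2 (value -14): max_ending_here = -9, max_so_far = 14
Position 3 (value 7): max_ending_here = 7, max_so_far = 14
Position 4 (value -3): max_ending_here = 4, max_so_far = 14
Position 5 (value -5): max_ending_here = -1, max_so_far = 14
Position 6 (value 15): max_ending_here = 15, max_so_far = 15
Position 7 (value -1): max_ending_here = 14, max_so_far = 15
Position 8 (value -5): max_ending_here = 9, max_so_far = 15
Position 9 (value 11): max_ending_here = 20, max_so_far = 20

Maximum subarray: [15, -1, -5, 11]
Maximum sum: 20

The maximum subarray is [15, -1, -5, 11] with sum 20. This subarray runs from index 6 to index 9.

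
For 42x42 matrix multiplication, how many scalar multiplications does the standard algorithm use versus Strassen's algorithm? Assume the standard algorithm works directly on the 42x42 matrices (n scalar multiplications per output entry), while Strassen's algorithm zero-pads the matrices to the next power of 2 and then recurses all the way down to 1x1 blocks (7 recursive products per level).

Matrix multiplication for 42x42 matrices:

Strassen's algorithm requires power-of-2 dimensions. Pad 42x42 to 64x64 (next power of 2).

Standard algorithm: 42^3 = 74088 multiplications
Strassen's algorithm: 7^(log2(64)) = 7^6 = 117649 multiplications
Difference: 74088 - 117649 = -43561 (Strassen uses MORE here due to padding overhead — for small or just-over-power-of-2 n, padding can outweigh the per-level savings)

Standard: 74088 multiplications (42^3). Strassen: 117649 multiplications (7^6, after padding to 64x64). Strassen reduces 8 recursive multiplications to 7 at each level.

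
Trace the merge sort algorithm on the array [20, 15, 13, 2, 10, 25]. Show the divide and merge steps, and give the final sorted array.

Merge sort trace:

Split: [20, 15, 13, 2, 10, 25] -> [20, 15, 13] and [2, 10, 25]
  Split: [20, 15, 13] -> [20] and [15, 13]
    Split: [15, 13] -> [15] and [13]
    Merge: [15] + [13] -> [13, 15]
  Merge: [20] + [13, 15] -> [13, 15, 20]
  Split: [2, 10, 25] -> [2] and [10, 25]
    Split: [10, 25] -> [10] and [25]
    Merge: [10] + [25] -> [10, 25]
  Merge: [2] + [10, 25] -> [2, 10, 25]
Merge: [13, 15, 20] + [2, 10, 25] -> [2, 10, 13, 15, 20, 25]

Final sorted array: [2, 10, 13, 15, 20, 25]

The merge sort proceeds by recursively splitting the array and merging sorted halves.
After all merges, the sorted array is [2, 10, 13, 15, 20, 25].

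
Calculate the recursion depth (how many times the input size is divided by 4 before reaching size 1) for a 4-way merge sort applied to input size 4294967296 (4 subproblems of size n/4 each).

For divide and conquer with division factor 4:

Problem sizes at each level:
Level 0: 4294967296
Level 1: 1073741824
Level 2: 268435456
Level 3: 67108864
Level 4: 16777216
Level 5: 4194304
Level 6: 1048576
Level 7: 262144
Level 8: 65536
Level 9: 16384
Level 10: 4096
Level 11: 1024
Level 12: 256
Level 13: 64
Level 14: 16
Level 15: 4
Level 16: 1

The root is level 0 and the size-1 base case is level 16 (the tree spans levels 0 through 16, i.e. 17 levels counting the root), so the depth is the number of divisions: log_4(4294967296) = 16

The recursion tree depth is log_4(4294967296) = 16. At each level, the problem size is divided by 4, so it takes 16 divisions to reduce to a base case of size 1. The algorithm makes 4 recursive calls at each level.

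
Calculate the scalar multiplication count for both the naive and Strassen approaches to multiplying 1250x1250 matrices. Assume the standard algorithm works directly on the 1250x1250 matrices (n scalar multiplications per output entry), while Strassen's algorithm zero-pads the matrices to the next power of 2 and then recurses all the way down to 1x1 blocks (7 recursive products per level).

Matrix multiplication for 1250x1250 matrices:

Strassen's algorithm requires power-of-2 dimensions. Pad 1250x1250 to 2048x2048 (next power of 2).

Standard algorithm: 1250^3 = 1953125000 multiplications
Strassen's algorithm: 7^(log2(2048)) = 7^11 = 1977326743 multiplications
Difference: 1953125000 - 1977326743 = -24201743 (Strassen uses MORE here due to padding overhead — for small or just-over-power-of-2 n, padding can outweigh the per-level savings)

Standard: 1953125000 multiplications (1250^3). Strassen: 1977326743 multiplications (7^11, after padding to 2048x2048). Strassen reduces 8 recursive multiplications to 7 at each level.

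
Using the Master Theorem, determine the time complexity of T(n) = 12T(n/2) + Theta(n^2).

Master Theorem for T(n) = 12T(n/2) + O(n^2):

a = 12, b = 2, c = 2
log_b(a) = log_2(12) = 3.5850

Case 1: c = 2 < log_2(12) = 3.5850
T(n) = O(n^(log_2 12))

For T(n) = 12T(n/2) + O(n^2): log_2(12) = 3.5850. This is Case 1 of the Master Theorem (c < log_b(a), work dominated by leaves), giving O(n^(log_2 12)).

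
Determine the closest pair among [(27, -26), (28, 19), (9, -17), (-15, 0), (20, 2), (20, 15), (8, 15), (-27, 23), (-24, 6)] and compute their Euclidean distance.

Computing all pairwise distances among 9 points:

d((27, -26), (28, 19)) = 45.0111
d((27, -26), (9, -17)) = 20.1246
d((27, -26), (-15, 0)) = 49.3964
d((27, -26), (20, 2)) = 28.8617
d((27, -26), (20, 15)) = 41.5933
d((27, -26), (8, 15)) = 45.1885
d((27, -26), (-27, 23)) = 72.9178
d((27, -26), (-24, 6)) = 60.208
d((28, 19), (9, -17)) = 40.7063
d((28, 19), (-15, 0)) = 47.0106
d((28, 19), (20, 2)) = 18.7883
d((28, 19), (20, 15)) = 8.9443 <-- minimum
d((28, 19), (8, 15)) = 20.3961
d((28, 19), (-27, 23)) = 55.1453
d((28, 19), (-24, 6)) = 53.6004
d((9, -17), (-15, 0)) = 29.4109
d((9, -17), (20, 2)) = 21.9545
d((9, -17), (20, 15)) = 33.8378
d((9, -17), (8, 15)) = 32.0156
d((9, -17), (-27, 23)) = 53.8145
d((9, -17), (-24, 6)) = 40.2244
d((-15, 0), (20, 2)) = 35.0571
d((-15, 0), (20, 15)) = 38.0789
d((-15, 0), (8, 15)) = 27.4591
d((-15, 0), (-27, 23)) = 25.9422
d((-15, 0), (-24, 6)) = 10.8167
d((20, 2), (20, 15)) = 13.0
d((20, 2), (8, 15)) = 17.6918
d((20, 2), (-27, 23)) = 51.4782
d((20, 2), (-24, 6)) = 44.1814
d((20, 15), (8, 15)) = 12.0
d((20, 15), (-27, 23)) = 47.676
d((20, 15), (-24, 6)) = 44.911
d((8, 15), (-27, 23)) = 35.9026
d((8, 15), (-24, 6)) = 33.2415
d((-27, 23), (-24, 6)) = 17.2627

Closest pair: (28, 19) and (20, 15) with distance 8.9443

The closest pair is (28, 19) and (20, 15) with Euclidean distance 8.9443. For 9 points, brute-force pairwise comparison is shown above. For large n, the divide-and-conquer algorithm (sort by x, recurse on halves, check the dividing strip) achieves O(n log n).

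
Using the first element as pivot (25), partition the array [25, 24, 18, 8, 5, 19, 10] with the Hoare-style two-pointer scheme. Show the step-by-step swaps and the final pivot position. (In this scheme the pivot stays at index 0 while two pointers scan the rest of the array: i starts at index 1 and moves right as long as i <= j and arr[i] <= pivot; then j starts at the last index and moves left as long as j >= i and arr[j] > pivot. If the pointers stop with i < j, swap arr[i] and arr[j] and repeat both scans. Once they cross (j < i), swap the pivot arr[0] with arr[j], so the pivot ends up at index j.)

Hoare-style two-pointer partition with pivot = 25:

Initial array: [25, 24, 18, 8, 5, 19, 10]

Pointers start at i = 1, j = 6.
i ends at 7, j ends at 6: the pointers have crossed (j < i), so scanning stops.

Swap pivot arr[0] with arr[6] to place pivot at position 6: [10, 24, 18, 8, 5, 19, 25]
Pivot position: 6

After partitioning with pivot 25, the array becomes [10, 24, 18, 8, 5, 19, 25]. The pivot is placed at index 6. All elements to the left of the pivot are <= 25, and all elements to the right are > 25.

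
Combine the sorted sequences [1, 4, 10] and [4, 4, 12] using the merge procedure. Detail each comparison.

Merging process:

Compare 1 vs 4: take 1 from left. Merged: [1]
Compare 4 vs 4: take 4 from left. Merged: [1, 4]
Compare 10 vs 4: take 4 from right. Merged: [1, 4, 4]
Compare 10 vs 4: take 4 from right. Merged: [1, 4, 4, 4]
Compare 10 vs 12: take 10 from left. Merged: [1, 4, 4, 4, 10]
Append remaining from right: [12]. Merged: [1, 4, 4, 4, 10, 12]

Final merged array: [1, 4, 4, 4, 10, 12]
Total comparisons: 5

The merged array is [1, 4, 4, 4, 10, 12], requiring 5 comparisons. The merge step runs in O(n) time where n is the total number of elements.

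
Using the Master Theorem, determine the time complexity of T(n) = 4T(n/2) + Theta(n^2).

Master Theorem for T(n) = 4T(n/2) + O(n^2):

a = 4, b = 2, c = 2
log_b(a) = log_2(4) = 2.0000

Case 2: c = 2 = log_2(4) = 2.0000
T(n) = O(n^2 log n) = O(n^2 log n)

For T(n) = 4T(n/2) + O(n^2): log_2(4) = 2.0000. This is Case 2 of the Master Theorem (c = log_b(a), equal work at all levels), giving O(n^2 log n).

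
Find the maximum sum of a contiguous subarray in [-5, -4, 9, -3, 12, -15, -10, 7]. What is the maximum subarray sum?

Using Kadane's algorithm on [-5, -4, 9, -3, 12, -15, -10, 7]:

Scanning through the array:
Position 1 (value -4): max_ending_here = -4, max_so_far = -4
Position 2 (value 9): max_ending_here = 9, max_so_far = 9
Position 3 (value -3): max_ending_here = 6, max_so_far = 9
Position 4 (value 12): max_ending_here = 18, max_so_far = 18
Position 5 (value -15): max_ending_here = 3, max_so_far = 18
Position 6 (value -10): max_ending_here = -7, max_so_far = 18
Position 7 (value 7): max_ending_here = 7, max_so_far = 18

Maximum subarray: [9, -3, 12]
Maximum sum: 18

The maximum subarray is [9, -3, 12] with sum 18. This subarray runs from index 2 to index 4.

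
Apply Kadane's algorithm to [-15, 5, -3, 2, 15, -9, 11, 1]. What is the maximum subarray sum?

Using Kadane's algorithm on [-15, 5, -3, 2, 15, -9, 11, 1]:

Scanning through the array:
Position 1 (value 5): max_ending_here = 5, max_so_far = 5
Position 2 (value -3): max_ending_here = 2, max_so_far = 5
Position 3 (value 2): max_ending_here = 4, max_so_far = 5
Position 4 (value 15): max_ending_here = 19, max_so_far = 19
Position 5 (value -9): max_ending_here = 10, max_so_far = 19
Position 6 (value 11): max_ending_here = 21, max_so_far = 21
Position 7 (value 1): max_ending_here = 22, max_so_far = 22

Maximum subarray: [5, -3, 2, 15, -9, 11, 1]
Maximum sum: 22

The maximum subarray is [5, -3, 2, 15, -9, 11, 1] with sum 22. This subarray runs from index 1 to index 7.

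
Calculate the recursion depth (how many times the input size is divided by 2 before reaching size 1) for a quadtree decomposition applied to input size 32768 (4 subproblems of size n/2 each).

For divide and conquer with division factor 2:

Problem sizes at each level:
Level 0: 32768
Level 1: 16384
Level 2: 8192
Level 3: 4096
Level 4: 2048
Level 5: 1024
Level 6: 512
Level 7: 256
Level 8: 128
Level 9: 64
Level 10: 32
Level 11: 16
Level 12: 8
Level 13: 4
Level 14: 2
Level 15: 1

The root is level 0 and the size-1 base case is level 15 (the tree spans levels 0 through 15, i.e. 16 levels counting the root), so the depth is the number of divisions: log_2(32768) = 15

The recursion tree depth is log_2(32768) = 15. At each level, the problem size is divided by 2, so it takes 15 divisions to reduce to a base case of size 1. The algorithm makes 4 recursive calls at each level.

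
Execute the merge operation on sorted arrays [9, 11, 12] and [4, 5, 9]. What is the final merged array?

Merging process:

Compare 9 vs 4: take 4 from right. Merged: [4]
Compare 9 vs 5: take 5 from right. Merged: [4, 5]
Compare 9 vs 9: take 9 from left. Merged: [4, 5, 9]
Compare 11 vs 9: take 9 from right. Merged: [4, 5, 9, 9]
Append remaining from left: [11, 12]. Merged: [4, 5, 9, 9, 11, 12]

Final merged array: [4, 5, 9, 9, 11, 12]
Total comparisons: 4

The merged array is [4, 5, 9, 9, 11, 12], requiring 4 comparisons. The merge step runs in O(n) time where n is the total number of elements.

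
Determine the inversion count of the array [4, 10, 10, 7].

Finding inversions in [4, 10, 10, 7]:

(1, 3): arr[1]=10 > arr[3]=7
(2, 3): arr[2]=10 > arr[3]=7

Total inversions: 2

The array has 2 inversion(s): (1,3), (2,3). Each pair (i,j) satisfies i < j and arr[i] > arr[j].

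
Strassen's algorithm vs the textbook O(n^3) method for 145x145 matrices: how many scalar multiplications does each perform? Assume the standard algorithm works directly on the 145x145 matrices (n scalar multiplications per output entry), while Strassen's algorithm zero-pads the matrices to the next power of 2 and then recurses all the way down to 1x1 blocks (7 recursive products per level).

Matrix multiplication for 145x145 matrices:

Strassen's algorithm requires power-of-2 dimensions. Pad 145x145 to 256x256 (next power of 2).

Standard algorithm: 145^3 = 3048625 multiplications
Strassen's algorithm: 7^(log2(256)) = 7^8 = 5764801 multiplications
Difference: 3048625 - 5764801 = -2716176 (Strassen uses MORE here due to padding overhead — for small or just-over-power-of-2 n, padding can outweigh the per-level savings)

Standard: 3048625 multiplications (145^3). Strassen: 5764801 multiplications (7^8, after padding to 256x256). Strassen reduces 8 recursive multiplications to 7 at each level.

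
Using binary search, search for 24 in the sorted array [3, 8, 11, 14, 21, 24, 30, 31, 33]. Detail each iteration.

Binary search for 24 in [3, 8, 11, 14, 21, 24, 30, 31, 33]:

lo=0, hi=8, mid=4, arr[mid]=21 -> 21 < 24, search right half
lo=5, hi=8, mid=6, arr[mid]=30 -> 30 > 24, search left half
lo=5, hi=5, mid=5, arr[mid]=24 -> Found target at index 5!

Binary search finds 24 at index 5 after 3 comparisons. The search repeatedly halves the search space by comparing with the middle element.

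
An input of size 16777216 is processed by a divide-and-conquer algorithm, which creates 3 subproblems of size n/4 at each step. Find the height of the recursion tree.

For divide and conquer with division factor 4:

Problem sizes at each level:
Level 0: 16777216
Level 1: 4194304
Level 2: 1048576
Level 3: 262144
Level 4: 65536
Level 5: 16384
Level 6: 4096
Level 7: 1024
Level 8: 256
Level 9: 64
Level 10: 16
Level 11: 4
Level 12: 1

The root is level 0 and the size-1 base case is level 12 (the tree spans levels 0 through 12, i.e. 13 levels counting the root), so the depth is the number of divisions: log_4(16777216) = 12

The recursion tree depth is log_4(16777216) = 12. At each level, the problem size is divided by 4, so it takes 12 divisions to reduce to a base case of size 1. The algorithm makes 3 recursive calls at each level.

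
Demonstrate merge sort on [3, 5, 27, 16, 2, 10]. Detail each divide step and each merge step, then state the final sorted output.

Merge sort trace:

Split: [3, 5, 27, 16, 2, 10] -> [3, 5, 27] and [16, 2, 10]
  Split: [3, 5, 27] -> [3] and [5, 27]
    Split: [5, 27] -> [5] and [27]
    Merge: [5] + [27] -> [5, 27]
  Merge: [3] + [5, 27] -> [3, 5, 27]
  Split: [16, 2, 10] -> [16] and [2, 10]
    Split: [2, 10] -> [2] and [10]
    Merge: [2] + [10] -> [2, 10]
  Merge: [16] + [2, 10] -> [2, 10, 16]
Merge: [3, 5, 27] + [2, 10, 16] -> [2, 3, 5, 10, 16, 27]

Final sorted array: [2, 3, 5, 10, 16, 27]

The merge sort proceeds by recursively splitting the array and merging sorted halves.
After all merges, the sorted array is [2, 3, 5, 10, 16, 27].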